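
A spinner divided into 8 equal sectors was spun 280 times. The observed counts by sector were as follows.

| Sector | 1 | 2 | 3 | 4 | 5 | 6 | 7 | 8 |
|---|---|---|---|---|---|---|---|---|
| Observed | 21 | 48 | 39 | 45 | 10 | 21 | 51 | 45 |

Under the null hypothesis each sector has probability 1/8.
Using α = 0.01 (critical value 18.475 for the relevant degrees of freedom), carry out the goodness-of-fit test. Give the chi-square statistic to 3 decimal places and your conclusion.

47.371; reject

Under H₀ each category has probability 1/8, so each expected count is 280/8 = 35.
χ² = (21−35)²/35 + (48−35)²/35 + (39−35)²/35 + (45−35)²/35 + (10−35)²/35 + (21−35)²/35 + (51−35)²/35 + (45−35)²/35
   = 5.6000 + 4.8286 + 0.4571 + 2.8571 + 17.8571 + 5.6000 + 7.3143 + 2.8571
Sum = 47.371
df = 7. Since 47.371 > 18.475, we reject H₀.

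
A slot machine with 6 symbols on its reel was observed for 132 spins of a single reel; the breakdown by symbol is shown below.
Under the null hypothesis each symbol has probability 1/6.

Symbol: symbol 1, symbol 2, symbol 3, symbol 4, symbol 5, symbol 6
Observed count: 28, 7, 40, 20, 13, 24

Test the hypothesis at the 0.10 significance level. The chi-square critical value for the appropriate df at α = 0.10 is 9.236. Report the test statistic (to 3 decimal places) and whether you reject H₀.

30.636; reject

Under H₀ each category has probability 1/6, so each expected count is 132/6 = 22.
χ² = (28−22)²/22 + (7−22)²/22 + (40−22)²/22 + (20−22)²/22 + (13−22)²/22 + (24−22)²/22
   = 1.6364 + 10.2273 + 14.7273 + 0.1818 + 3.6818 + 0.1818
Sum = 30.636
df = 5. Since 30.636 > 9.236, we reject H₀.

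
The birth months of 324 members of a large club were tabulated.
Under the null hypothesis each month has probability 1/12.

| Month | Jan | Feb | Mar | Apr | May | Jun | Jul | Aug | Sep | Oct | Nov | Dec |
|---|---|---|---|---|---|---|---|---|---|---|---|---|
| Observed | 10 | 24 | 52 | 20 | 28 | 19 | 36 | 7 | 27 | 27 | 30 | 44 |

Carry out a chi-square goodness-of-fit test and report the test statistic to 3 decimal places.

67.259

Expected count for each of the 12 categories: 324/12 = 27.
χ² = (10−27)²/27 + (24−27)²/27 + (52−27)²/27 + (20−27)²/27 + (28−27)²/27 + (19−27)²/27 + (36−27)²/27 + (7−27)²/27 + (27−27)²/27 + (27−27)²/27 + (30−27)²/27 + (44−27)²/27
   = 10.7037 + 0.3333 + 23.1481 + 1.8148 + 0.0370 + 2.3704 + 3.0000 + 14.8148 + 0.0000 + 0.0000 + 0.3333 + 10.7037
Sum = 67.259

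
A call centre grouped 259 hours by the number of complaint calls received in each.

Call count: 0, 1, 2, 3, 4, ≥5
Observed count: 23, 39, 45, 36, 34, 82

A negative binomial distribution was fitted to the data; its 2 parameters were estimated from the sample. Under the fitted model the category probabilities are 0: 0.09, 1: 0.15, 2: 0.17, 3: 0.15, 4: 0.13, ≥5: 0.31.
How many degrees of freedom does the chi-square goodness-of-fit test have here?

There are k = 6 categories and 2 parameters estimated from the data, so df = 6 − 1 − 2 = 3.

3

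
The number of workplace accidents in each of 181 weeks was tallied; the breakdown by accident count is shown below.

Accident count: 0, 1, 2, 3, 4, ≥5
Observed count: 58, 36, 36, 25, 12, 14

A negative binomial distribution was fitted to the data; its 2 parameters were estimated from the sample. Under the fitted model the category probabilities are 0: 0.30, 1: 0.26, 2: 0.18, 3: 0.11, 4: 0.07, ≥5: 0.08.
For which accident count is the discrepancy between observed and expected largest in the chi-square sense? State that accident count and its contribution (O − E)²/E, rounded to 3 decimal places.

1, 2.599

Expected counts E_i = n·p_i: 181×0.30 = 54.3, 181×0.26 = 47.06, 181×0.18 = 32.58, 181×0.11 = 19.91, 181×0.07 = 12.67, 181×0.08 = 14.48.
χ² = (58−54.3)²/54.3 + (36−47.06)²/47.06 + (36−32.58)²/32.58 + (25−19.91)²/19.91 + (12−12.67)²/12.67 + (14−14.48)²/14.48
   = 0.2521 + 2.5993 + 0.3590 + 1.3013 + 0.0354 + 0.0159
The largest term is for 1: 2.599.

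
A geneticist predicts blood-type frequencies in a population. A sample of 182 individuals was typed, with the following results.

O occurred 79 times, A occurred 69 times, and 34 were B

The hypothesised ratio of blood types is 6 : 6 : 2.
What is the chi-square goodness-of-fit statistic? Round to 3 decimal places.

3.513

Ratio total = 14. Expected counts: 182×6/14 = 78, 182×6/14 = 78, 182×2/14 = 26.
cat         O        E   (O−E)²/E
O          79       78     0.0128
A          69       78     1.0385
B          34       26     2.4615
Sum = 3.513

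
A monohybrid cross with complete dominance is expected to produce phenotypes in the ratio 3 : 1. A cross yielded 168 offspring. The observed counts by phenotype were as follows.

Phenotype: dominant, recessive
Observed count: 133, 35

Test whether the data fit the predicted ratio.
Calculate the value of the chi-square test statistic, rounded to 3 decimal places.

Ratio total = 4. Expected counts: 168×3/4 = 126, 168×1/4 = 42.
cat            O        E   (O−E)²/E
dominant     133      126     0.3889
recessive     35       42     1.1667
Sum = 1.556

1.556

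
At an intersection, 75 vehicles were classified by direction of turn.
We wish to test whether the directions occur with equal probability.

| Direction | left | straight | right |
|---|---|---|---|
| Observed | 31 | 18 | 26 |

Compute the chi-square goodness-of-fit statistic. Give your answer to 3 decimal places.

3.440

Expected count for each of the 3 categories: 75/3 = 25.
χ² = (31−25)²/25 + (18−25)²/25 + (26−25)²/25
   = 1.4400 + 1.9600 + 0.0400
Sum = 3.440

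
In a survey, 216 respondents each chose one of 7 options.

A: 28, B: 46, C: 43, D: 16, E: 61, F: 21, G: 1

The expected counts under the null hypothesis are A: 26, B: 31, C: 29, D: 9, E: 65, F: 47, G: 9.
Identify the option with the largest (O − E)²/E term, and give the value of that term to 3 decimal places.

F, 14.383

cat         O        E   (O−E)²/E
A          28       26     0.1538
B          46       31     7.2581
C          43       29     6.7586
D          16        9     5.4444
E          61       65     0.2462
F          21       47    14.3830
G           1        9     7.1111
The largest term is for F: 14.383.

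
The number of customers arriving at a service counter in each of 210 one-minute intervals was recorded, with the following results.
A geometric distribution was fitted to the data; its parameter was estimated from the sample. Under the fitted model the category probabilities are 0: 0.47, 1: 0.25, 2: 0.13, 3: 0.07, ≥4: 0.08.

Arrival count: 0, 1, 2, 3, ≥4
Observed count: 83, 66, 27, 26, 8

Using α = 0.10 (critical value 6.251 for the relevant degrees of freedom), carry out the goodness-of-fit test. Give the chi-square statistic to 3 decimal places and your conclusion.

19.268; reject

Expected counts E_i = n·p_i: 210×0.47 = 98.7, 210×0.25 = 52.5, 210×0.13 = 27.3, 210×0.07 = 14.7, 210×0.08 = 16.8.
cat         O        E   (O−E)²/E
0          83     98.7     2.4974
1          66     52.5     3.4714
2          27     27.3     0.0033
3          26     14.7     8.6864
≥4          8     16.8     4.6095
Sum = 19.268
df = 3. Since 19.268 > 6.251, we reject H₀.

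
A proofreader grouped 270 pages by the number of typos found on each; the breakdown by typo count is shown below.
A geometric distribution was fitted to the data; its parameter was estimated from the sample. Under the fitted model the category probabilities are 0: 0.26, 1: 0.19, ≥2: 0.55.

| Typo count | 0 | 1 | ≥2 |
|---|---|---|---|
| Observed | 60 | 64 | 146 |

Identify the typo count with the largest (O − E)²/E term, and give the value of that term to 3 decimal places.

Expected counts E_i = n·p_i: 270×0.26 = 70.2, 270×0.19 = 51.3, 270×0.55 = 148.5.
0: (60 − 70.2)²/70.2 = 104.04/70.2 = 1.4821
1: (64 − 51.3)²/51.3 = 161.29/51.3 = 3.1441
≥2: (146 − 148.5)²/148.5 = 6.25/148.5 = 0.0421
The largest term is for 1: 3.144.

1, 3.144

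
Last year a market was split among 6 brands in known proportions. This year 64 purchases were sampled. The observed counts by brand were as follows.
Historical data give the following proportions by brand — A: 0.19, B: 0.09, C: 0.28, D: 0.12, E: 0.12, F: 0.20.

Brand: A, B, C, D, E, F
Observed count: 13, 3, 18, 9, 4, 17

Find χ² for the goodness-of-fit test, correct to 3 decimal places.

Expected counts E_i = n·p_i: 64×0.19 = 12.16, 64×0.09 = 5.76, 64×0.28 = 17.92, 64×0.12 = 7.68, 64×0.12 = 7.68, 64×0.20 = 12.8.
χ² = (13−12.16)²/12.16 + (3−5.76)²/5.76 + (18−17.92)²/17.92 + (9−7.68)²/7.68 + (4−7.68)²/7.68 + (17−12.8)²/12.8
   = 0.0580 + 1.3225 + 0.0004 + 0.2269 + 1.7633 + 1.3781
Sum = 4.749

4.749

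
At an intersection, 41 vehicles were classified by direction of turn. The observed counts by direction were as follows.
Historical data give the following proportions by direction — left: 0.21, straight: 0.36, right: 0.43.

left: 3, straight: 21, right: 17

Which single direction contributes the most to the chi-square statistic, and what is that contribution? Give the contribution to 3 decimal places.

Expected counts E_i = n·p_i: 41×0.21 = 8.61, 41×0.36 = 14.76, 41×0.43 = 17.63.
χ² = (3−8.61)²/8.61 + (21−14.76)²/14.76 + (17−17.63)²/17.63
   = 3.6553 + 2.6380 + 0.0225
The largest term is for left: 3.655.

left, 3.655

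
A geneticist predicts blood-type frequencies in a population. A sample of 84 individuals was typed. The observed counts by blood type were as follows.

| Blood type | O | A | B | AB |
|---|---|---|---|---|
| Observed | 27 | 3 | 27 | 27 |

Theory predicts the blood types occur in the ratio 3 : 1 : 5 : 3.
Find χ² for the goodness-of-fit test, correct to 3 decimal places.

7.543

Ratio total = 12. Expected counts: 84×3/12 = 21, 84×1/12 = 7, 84×5/12 = 35, 84×3/12 = 21.
cat         O        E   (O−E)²/E
O          27       21     1.7143
A           3        7     2.2857
B          27       35     1.8286
AB         27       21     1.7143
Sum = 7.543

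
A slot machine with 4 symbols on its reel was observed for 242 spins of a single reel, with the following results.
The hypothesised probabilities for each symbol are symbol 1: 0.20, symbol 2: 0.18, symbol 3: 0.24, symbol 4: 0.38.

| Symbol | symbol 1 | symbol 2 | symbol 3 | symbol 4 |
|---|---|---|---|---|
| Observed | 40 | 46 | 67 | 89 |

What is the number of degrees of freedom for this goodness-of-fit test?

There are k = 4 categories and no parameters were estimated from the data, so df = 4 − 1 = 3.

3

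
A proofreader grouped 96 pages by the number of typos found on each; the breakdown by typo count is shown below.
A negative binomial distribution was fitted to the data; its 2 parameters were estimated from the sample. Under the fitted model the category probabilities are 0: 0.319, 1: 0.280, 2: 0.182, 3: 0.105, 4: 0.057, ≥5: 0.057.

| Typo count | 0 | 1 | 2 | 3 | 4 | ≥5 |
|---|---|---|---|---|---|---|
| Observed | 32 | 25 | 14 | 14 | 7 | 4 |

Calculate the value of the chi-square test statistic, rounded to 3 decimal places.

3.230

Expected counts E_i = n·p_i: 96×0.319 = 30.624, 96×0.280 = 26.88, 96×0.182 = 17.472, 96×0.105 = 10.08, 96×0.057 = 5.472, 96×0.057 = 5.472.
cat         O        E   (O−E)²/E
0          32   30.624     0.0618
1          25    26.88     0.1315
2          14   17.472     0.6899
3          14    10.08     1.5244
4           7    5.472     0.4267
≥5          4    5.472     0.3960
Sum = 3.230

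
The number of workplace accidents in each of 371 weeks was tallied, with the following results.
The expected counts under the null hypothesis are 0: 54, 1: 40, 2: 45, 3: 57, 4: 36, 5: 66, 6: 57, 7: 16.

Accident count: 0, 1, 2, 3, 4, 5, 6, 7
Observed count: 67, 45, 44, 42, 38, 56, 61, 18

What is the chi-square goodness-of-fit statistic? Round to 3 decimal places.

cat         O        E   (O−E)²/E
0          67       54     3.1296
1          45       40     0.6250
2          44       45     0.0222
3          42       57     3.9474
4          38       36     0.1111
5          56       66     1.5152
6          61       57     0.2807
7          18       16     0.2500
Sum = 9.881

9.881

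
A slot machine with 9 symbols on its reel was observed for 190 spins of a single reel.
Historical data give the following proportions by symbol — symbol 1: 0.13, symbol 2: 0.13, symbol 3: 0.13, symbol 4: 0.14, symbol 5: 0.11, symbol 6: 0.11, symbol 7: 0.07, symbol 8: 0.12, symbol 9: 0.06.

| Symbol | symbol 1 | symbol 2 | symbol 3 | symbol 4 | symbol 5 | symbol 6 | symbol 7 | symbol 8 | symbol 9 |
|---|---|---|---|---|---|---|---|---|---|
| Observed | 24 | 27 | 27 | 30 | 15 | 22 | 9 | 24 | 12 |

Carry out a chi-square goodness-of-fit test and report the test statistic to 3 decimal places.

Expected counts E_i = n·p_i: 190×0.13 = 24.7, 190×0.13 = 24.7, 190×0.13 = 24.7, 190×0.14 = 26.6, 190×0.11 = 20.9, 190×0.11 = 20.9, 190×0.07 = 13.3, 190×0.12 = 22.8, 190×0.06 = 11.4.
χ² = (24−24.7)²/24.7 + (27−24.7)²/24.7 + (27−24.7)²/24.7 + (30−26.6)²/26.6 + (15−20.9)²/20.9 + (22−20.9)²/20.9 + (9−13.3)²/13.3 + (24−22.8)²/22.8 + (12−11.4)²/11.4
   = 0.0198 + 0.2142 + 0.2142 + 0.4346 + 1.6656 + 0.0579 + 1.3902 + 0.0632 + 0.0316
Sum = 4.091

4.091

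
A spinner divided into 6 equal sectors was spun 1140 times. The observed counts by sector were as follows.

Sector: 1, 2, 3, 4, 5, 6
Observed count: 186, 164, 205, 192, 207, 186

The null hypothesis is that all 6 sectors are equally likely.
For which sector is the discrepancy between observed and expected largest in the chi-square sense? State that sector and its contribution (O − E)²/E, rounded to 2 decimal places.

Under H₀ each category has probability 1/6, so each expected count is 1140/6 = 190.
cat         O        E   (O−E)²/E
1         186      190      0.084
2         164      190      3.558
3         205      190      1.184
4         192      190      0.021
5         207      190      1.521
6         186      190      0.084
The largest term is for 2: 3.56.

2, 3.56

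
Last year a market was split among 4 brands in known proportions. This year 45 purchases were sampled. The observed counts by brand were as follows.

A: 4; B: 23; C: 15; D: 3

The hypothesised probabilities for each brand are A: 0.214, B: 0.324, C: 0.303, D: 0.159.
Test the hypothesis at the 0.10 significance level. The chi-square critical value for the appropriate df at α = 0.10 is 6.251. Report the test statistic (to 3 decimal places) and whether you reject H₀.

Expected counts E_i = n·p_i: 45×0.214 = 9.63, 45×0.324 = 14.58, 45×0.303 = 13.635, 45×0.159 = 7.155.
χ² = (4−9.63)²/9.63 + (23−14.58)²/14.58 + (15−13.635)²/13.635 + (3−7.155)²/7.155
   = 3.2915 + 4.8626 + 0.1367 + 2.4129
Sum = 10.704
df = 3. Since 10.704 > 6.251, we reject H₀.

10.704; reject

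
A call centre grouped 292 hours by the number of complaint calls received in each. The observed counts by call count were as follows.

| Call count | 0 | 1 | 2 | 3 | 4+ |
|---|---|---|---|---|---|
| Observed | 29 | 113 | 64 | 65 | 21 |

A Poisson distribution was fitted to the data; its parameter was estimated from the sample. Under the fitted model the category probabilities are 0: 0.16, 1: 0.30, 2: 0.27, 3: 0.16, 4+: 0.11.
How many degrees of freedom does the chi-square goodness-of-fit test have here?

There are k = 5 categories and 1 parameter estimated from the data, so df = 5 − 1 − 1 = 3.

3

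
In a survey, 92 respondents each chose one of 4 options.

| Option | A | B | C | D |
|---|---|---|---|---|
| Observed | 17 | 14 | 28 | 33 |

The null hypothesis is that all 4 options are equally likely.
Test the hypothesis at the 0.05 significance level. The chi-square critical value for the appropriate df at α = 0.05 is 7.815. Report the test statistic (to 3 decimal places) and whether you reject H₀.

Expected count for each of the 4 categories: 92/4 = 23.
χ² = (17−23)²/23 + (14−23)²/23 + (28−23)²/23 + (33−23)²/23
   = 1.5652 + 3.5217 + 1.0870 + 4.3478
Sum = 10.522
df = 3. Since 10.522 > 7.815, we reject H₀.

10.522; reject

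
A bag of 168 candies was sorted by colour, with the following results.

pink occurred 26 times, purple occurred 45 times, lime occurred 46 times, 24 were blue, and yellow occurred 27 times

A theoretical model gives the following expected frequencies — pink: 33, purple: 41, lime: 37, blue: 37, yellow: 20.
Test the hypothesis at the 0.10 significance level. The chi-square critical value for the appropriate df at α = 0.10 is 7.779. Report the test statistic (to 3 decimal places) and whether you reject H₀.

χ² = (26−33)²/33 + (45−41)²/41 + (46−37)²/37 + (24−37)²/37 + (27−20)²/20
   = 1.4848 + 0.3902 + 2.1892 + 4.5676 + 2.4500
Sum = 11.082
df = 4. Since 11.082 > 7.779, we reject H₀.

11.082; reject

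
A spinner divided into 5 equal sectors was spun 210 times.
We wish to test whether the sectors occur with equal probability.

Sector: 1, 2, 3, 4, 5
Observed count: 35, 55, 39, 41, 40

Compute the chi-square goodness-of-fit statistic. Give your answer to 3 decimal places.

5.524

Expected count for each of the 5 categories: 210/5 = 42.
cat         O        E   (O−E)²/E
1          35       42     1.1667
2          55       42     4.0238
3          39       42     0.2143
4          41       42     0.0238
5          40       42     0.0952
Sum = 5.524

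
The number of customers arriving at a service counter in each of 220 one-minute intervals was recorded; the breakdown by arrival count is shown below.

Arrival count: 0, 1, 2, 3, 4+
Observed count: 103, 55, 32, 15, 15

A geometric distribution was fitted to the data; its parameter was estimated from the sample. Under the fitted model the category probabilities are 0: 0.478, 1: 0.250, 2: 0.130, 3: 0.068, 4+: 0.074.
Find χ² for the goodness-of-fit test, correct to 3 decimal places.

0.549

Expected counts E_i = n·p_i: 220×0.478 = 105.16, 220×0.250 = 55, 220×0.130 = 28.6, 220×0.068 = 14.96, 220×0.074 = 16.28.
cat         O        E   (O−E)²/E
0         103   105.16     0.0444
1          55       55     0.0000
2          32     28.6     0.4042
3          15    14.96     0.0001
4+         15    16.28     0.1006
Sum = 0.549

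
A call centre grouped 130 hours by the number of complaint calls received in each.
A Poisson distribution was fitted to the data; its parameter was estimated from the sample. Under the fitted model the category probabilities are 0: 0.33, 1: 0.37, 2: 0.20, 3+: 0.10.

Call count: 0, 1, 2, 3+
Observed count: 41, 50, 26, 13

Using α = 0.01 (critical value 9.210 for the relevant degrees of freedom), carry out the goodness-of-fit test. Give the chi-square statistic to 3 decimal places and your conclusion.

0.159; do not reject

Expected counts E_i = n·p_i: 130×0.33 = 42.9, 130×0.37 = 48.1, 130×0.20 = 26, 130×0.10 = 13.
cat         O        E   (O−E)²/E
0          41     42.9     0.0841
1          50     48.1     0.0751
2          26       26     0.0000
3+         13       13     0.0000
Sum = 0.159
df = 2. Since 0.159 < 9.210, we do not reject H₀.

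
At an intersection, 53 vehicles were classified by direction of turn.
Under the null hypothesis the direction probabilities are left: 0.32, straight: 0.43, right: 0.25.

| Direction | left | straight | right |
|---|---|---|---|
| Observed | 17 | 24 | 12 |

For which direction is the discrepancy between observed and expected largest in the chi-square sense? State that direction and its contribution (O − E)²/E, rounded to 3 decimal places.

right, 0.118

Expected counts E_i = n·p_i: 53×0.32 = 16.96, 53×0.43 = 22.79, 53×0.25 = 13.25.
χ² = (17−16.96)²/16.96 + (24−22.79)²/22.79 + (12−13.25)²/13.25
   = 0.0001 + 0.0642 + 0.1179
The largest term is for right: 0.118.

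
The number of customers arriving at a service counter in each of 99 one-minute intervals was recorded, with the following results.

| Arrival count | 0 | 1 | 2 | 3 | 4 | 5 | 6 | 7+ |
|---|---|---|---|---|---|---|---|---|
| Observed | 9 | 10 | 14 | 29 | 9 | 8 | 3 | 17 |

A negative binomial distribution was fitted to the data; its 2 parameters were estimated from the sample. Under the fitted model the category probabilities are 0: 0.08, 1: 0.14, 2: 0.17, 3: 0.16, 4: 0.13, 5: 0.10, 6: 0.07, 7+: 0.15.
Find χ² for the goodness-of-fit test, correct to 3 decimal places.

16.700

Expected counts E_i = n·p_i: 99×0.08 = 7.92, 99×0.14 = 13.86, 99×0.17 = 16.83, 99×0.16 = 15.84, 99×0.13 = 12.87, 99×0.10 = 9.9, 99×0.07 = 6.93, 99×0.15 = 14.85.
χ² = (9−7.92)²/7.92 + (10−13.86)²/13.86 + (14−16.83)²/16.83 + (29−15.84)²/15.84 + (9−12.87)²/12.87 + (8−9.9)²/9.9 + (3−6.93)²/6.93 + (17−14.85)²/14.85
   = 0.1473 + 1.0750 + 0.4759 + 10.9334 + 1.1637 + 0.3646 + 2.2287 + 0.3113
Sum = 16.700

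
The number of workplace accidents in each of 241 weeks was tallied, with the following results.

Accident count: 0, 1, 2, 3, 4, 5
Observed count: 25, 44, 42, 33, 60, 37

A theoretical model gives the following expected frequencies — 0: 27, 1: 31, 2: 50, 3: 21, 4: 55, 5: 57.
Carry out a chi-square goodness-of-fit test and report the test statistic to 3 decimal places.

χ² = (25−27)²/27 + (44−31)²/31 + (42−50)²/50 + (33−21)²/21 + (60−55)²/55 + (37−57)²/57
   = 0.1481 + 5.4516 + 1.2800 + 6.8571 + 0.4545 + 7.0175
Sum = 21.209

21.209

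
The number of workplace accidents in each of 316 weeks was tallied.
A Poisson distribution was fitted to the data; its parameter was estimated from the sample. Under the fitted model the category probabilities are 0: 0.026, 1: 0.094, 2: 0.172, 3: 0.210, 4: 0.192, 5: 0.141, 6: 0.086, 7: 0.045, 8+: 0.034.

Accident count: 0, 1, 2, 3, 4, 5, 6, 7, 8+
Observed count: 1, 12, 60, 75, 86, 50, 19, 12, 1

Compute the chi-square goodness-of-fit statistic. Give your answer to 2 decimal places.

Expected counts E_i = n·p_i: 316×0.026 = 8.216, 316×0.094 = 29.704, 316×0.172 = 54.352, 316×0.210 = 66.36, 316×0.192 = 60.672, 316×0.141 = 44.556, 316×0.086 = 27.176, 316×0.045 = 14.22, 316×0.034 = 10.744.
χ² = (1−8.216)²/8.216 + (12−29.704)²/29.704 + (60−54.352)²/54.352 + (75−66.36)²/66.36 + (86−60.672)²/60.672 + (50−44.556)²/44.556 + (19−27.176)²/27.176 + (12−14.22)²/14.22 + (1−10.744)²/10.744
   = 6.338 + 10.552 + 0.587 + 1.125 + 10.573 + 0.665 + 2.460 + 0.347 + 8.837
Sum = 41.48

41.48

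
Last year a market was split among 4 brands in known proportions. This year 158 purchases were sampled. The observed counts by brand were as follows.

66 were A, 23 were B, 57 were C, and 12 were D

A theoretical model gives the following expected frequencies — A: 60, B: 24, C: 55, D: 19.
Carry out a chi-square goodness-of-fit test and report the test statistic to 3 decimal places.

3.293

A: (66 − 60)²/60 = 36/60 = 0.6000
B: (23 − 24)²/24 = 1/24 = 0.0417
C: (57 − 55)²/55 = 4/55 = 0.0727
D: (12 − 19)²/19 = 49/19 = 2.5789
Sum = 3.293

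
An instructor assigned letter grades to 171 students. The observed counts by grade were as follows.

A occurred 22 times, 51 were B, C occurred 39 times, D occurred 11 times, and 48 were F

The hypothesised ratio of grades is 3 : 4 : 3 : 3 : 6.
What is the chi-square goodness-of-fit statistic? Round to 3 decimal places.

22.657

Ratio total = 19. Expected counts: 171×3/19 = 27, 171×4/19 = 36, 171×3/19 = 27, 171×3/19 = 27, 171×6/19 = 54.
cat         O        E   (O−E)²/E
A          22       27     0.9259
B          51       36     6.2500
C          39       27     5.3333
D          11       27     9.4815
F          48       54     0.6667
Sum = 22.657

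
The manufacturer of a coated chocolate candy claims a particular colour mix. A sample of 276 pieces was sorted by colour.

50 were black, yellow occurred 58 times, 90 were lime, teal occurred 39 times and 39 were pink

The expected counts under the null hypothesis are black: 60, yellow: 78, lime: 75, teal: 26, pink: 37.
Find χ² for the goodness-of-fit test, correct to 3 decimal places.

16.403

χ² = (50−60)²/60 + (58−78)²/78 + (90−75)²/75 + (39−26)²/26 + (39−37)²/37
   = 1.6667 + 5.1282 + 3.0000 + 6.5000 + 0.1081
Sum = 16.403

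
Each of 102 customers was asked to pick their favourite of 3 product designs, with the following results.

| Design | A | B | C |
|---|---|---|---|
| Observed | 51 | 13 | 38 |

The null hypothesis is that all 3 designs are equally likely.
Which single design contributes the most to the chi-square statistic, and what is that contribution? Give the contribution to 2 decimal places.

B, 12.97

Under H₀ each category has probability 1/3, so each expected count is 102/3 = 34.
cat         O        E   (O−E)²/E
A          51       34      8.500
B          13       34     12.971
C          38       34      0.471
The largest term is for B: 12.97.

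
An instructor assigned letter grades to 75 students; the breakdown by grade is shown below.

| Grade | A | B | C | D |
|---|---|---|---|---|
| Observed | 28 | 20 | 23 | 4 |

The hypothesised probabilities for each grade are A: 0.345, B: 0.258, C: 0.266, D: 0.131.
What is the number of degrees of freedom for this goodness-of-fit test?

There are k = 4 categories and no parameters were estimated from the data, so df = 4 − 1 = 3.

3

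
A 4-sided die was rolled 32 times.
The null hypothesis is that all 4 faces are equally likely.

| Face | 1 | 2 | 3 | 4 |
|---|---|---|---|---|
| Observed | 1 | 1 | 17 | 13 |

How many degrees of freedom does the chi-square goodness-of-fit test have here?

There are k = 4 categories and no parameters were estimated from the data, so df = 4 − 1 = 3.

3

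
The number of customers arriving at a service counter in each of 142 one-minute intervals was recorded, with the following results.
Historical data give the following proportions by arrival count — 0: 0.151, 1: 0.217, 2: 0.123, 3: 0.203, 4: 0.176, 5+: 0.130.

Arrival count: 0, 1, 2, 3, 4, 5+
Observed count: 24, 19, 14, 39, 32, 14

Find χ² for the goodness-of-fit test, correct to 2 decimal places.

Expected counts E_i = n·p_i: 142×0.151 = 21.442, 142×0.217 = 30.814, 142×0.123 = 17.466, 142×0.203 = 28.826, 142×0.176 = 24.992, 142×0.130 = 18.46.
χ² = (24−21.442)²/21.442 + (19−30.814)²/30.814 + (14−17.466)²/17.466 + (39−28.826)²/28.826 + (32−24.992)²/24.992 + (14−18.46)²/18.46
   = 0.305 + 4.529 + 0.688 + 3.591 + 1.965 + 1.078
Sum = 12.16

12.16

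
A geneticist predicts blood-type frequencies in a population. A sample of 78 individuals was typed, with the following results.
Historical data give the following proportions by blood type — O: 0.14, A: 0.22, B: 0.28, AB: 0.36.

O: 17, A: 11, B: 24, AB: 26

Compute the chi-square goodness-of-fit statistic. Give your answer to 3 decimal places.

Expected counts E_i = n·p_i: 78×0.14 = 10.92, 78×0.22 = 17.16, 78×0.28 = 21.84, 78×0.36 = 28.08.
O: (17 − 10.92)²/10.92 = 36.9664/10.92 = 3.3852
A: (11 − 17.16)²/17.16 = 37.9456/17.16 = 2.2113
B: (24 − 21.84)²/21.84 = 4.6656/21.84 = 0.2136
AB: (26 − 28.08)²/28.08 = 4.3264/28.08 = 0.1541
Sum = 5.964

5.964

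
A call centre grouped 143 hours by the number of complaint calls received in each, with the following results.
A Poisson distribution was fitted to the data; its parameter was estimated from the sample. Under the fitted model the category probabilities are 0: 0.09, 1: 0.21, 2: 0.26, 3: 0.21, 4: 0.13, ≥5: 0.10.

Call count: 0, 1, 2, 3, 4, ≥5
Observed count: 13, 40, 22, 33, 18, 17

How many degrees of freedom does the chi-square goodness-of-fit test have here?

There are k = 6 categories and 1 parameter estimated from the data, so df = 6 − 1 − 1 = 4.

4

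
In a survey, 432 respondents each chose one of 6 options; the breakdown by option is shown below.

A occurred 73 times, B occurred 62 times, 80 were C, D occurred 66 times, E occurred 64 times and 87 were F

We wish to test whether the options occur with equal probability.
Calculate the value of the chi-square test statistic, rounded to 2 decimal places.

6.81

Expected count for each of the 6 categories: 432/6 = 72.
χ² = (73−72)²/72 + (62−72)²/72 + (80−72)²/72 + (66−72)²/72 + (64−72)²/72 + (87−72)²/72
   = 0.014 + 1.389 + 0.889 + 0.500 + 0.889 + 3.125
Sum = 6.81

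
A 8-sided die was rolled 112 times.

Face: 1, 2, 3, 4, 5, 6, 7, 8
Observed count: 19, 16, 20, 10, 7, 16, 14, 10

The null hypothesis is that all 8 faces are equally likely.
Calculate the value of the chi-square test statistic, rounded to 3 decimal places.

Expected count for each of the 8 categories: 112/8 = 14.
1: (19 − 14)²/14 = 25/14 = 1.7857
2: (16 − 14)²/14 = 4/14 = 0.2857
3: (20 − 14)²/14 = 36/14 = 2.5714
4: (10 − 14)²/14 = 16/14 = 1.1429
5: (7 − 14)²/14 = 49/14 = 3.5000
6: (16 − 14)²/14 = 4/14 = 0.2857
7: (14 − 14)²/14 = 0/14 = 0.0000
8: (10 − 14)²/14 = 16/14 = 1.1429
Sum = 10.714

10.714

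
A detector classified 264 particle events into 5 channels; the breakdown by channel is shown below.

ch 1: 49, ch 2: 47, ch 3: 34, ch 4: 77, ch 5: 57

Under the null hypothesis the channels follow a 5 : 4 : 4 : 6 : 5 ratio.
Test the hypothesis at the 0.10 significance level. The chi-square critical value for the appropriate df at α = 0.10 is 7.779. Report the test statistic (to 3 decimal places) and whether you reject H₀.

Ratio total = 24. Expected counts: 264×5/24 = 55, 264×4/24 = 44, 264×4/24 = 44, 264×6/24 = 66, 264×5/24 = 55.
χ² = (49−55)²/55 + (47−44)²/44 + (34−44)²/44 + (77−66)²/66 + (57−55)²/55
   = 0.6545 + 0.2045 + 2.2727 + 1.8333 + 0.0727
Sum = 5.038
df = 4. Since 5.038 < 7.779, we do not reject H₀.

5.038; do not reject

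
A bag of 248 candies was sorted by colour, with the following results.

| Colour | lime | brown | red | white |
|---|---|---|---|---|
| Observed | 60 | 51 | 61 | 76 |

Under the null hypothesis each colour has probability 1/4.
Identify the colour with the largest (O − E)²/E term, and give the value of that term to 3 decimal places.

Under H₀ each category has probability 1/4, so each expected count is 248/4 = 62.
χ² = (60−62)²/62 + (51−62)²/62 + (61−62)²/62 + (76−62)²/62
   = 0.0645 + 1.9516 + 0.0161 + 3.1613
The largest term is for white: 3.161.

white, 3.161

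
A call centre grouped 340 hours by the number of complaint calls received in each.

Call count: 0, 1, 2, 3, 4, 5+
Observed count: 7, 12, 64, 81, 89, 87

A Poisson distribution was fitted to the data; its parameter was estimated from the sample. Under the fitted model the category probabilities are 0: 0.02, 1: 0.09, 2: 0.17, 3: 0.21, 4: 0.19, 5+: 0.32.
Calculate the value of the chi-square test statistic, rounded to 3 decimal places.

Expected counts E_i = n·p_i: 340×0.02 = 6.8, 340×0.09 = 30.6, 340×0.17 = 57.8, 340×0.21 = 71.4, 340×0.19 = 64.6, 340×0.32 = 108.8.
χ² = (7−6.8)²/6.8 + (12−30.6)²/30.6 + (64−57.8)²/57.8 + (81−71.4)²/71.4 + (89−64.6)²/64.6 + (87−108.8)²/108.8
   = 0.0059 + 11.3059 + 0.6651 + 1.2908 + 9.2161 + 4.3680
Sum = 26.852

26.852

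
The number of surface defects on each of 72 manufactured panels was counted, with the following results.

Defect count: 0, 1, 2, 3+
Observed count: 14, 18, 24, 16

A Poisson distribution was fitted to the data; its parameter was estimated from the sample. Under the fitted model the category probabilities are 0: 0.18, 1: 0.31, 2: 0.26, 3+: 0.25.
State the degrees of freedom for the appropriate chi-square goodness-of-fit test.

There are k = 4 categories and 1 parameter estimated from the data, so df = 4 − 1 − 1 = 2.

2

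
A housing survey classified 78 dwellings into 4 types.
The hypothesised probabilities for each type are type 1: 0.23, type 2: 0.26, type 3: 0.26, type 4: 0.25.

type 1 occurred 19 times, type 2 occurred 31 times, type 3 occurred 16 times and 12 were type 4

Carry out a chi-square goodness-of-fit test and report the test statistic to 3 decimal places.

Expected counts E_i = n·p_i: 78×0.23 = 17.94, 78×0.26 = 20.28, 78×0.26 = 20.28, 78×0.25 = 19.5.
cat         O        E   (O−E)²/E
type 1     19    17.94     0.0626
type 2     31    20.28     5.6666
type 3     16    20.28     0.9033
type 4     12     19.5     2.8846
Sum = 9.517

9.517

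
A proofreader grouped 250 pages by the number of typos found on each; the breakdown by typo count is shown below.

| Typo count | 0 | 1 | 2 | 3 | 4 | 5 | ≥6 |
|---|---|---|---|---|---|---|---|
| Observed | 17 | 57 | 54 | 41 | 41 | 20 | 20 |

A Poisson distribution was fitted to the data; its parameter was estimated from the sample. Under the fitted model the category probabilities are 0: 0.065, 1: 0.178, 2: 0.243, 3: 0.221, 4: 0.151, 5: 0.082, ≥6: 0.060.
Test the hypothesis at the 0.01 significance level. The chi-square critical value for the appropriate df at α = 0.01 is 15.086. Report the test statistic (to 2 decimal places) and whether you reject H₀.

Expected counts E_i = n·p_i: 250×0.065 = 16.25, 250×0.178 = 44.5, 250×0.243 = 60.75, 250×0.221 = 55.25, 250×0.151 = 37.75, 250×0.082 = 20.5, 250×0.060 = 15.
0: (17 − 16.25)²/16.25 = 0.5625/16.25 = 0.035
1: (57 − 44.5)²/44.5 = 156.25/44.5 = 3.511
2: (54 − 60.75)²/60.75 = 45.5625/60.75 = 0.750
3: (41 − 55.25)²/55.25 = 203.0625/55.25 = 3.675
4: (41 − 37.75)²/37.75 = 10.5625/37.75 = 0.280
5: (20 − 20.5)²/20.5 = 0.25/20.5 = 0.012
≥6: (20 − 15)²/15 = 25/15 = 1.667
Sum = 9.93
df = 5. Since 9.93 < 15.086, we do not reject H₀.

9.93; do not reject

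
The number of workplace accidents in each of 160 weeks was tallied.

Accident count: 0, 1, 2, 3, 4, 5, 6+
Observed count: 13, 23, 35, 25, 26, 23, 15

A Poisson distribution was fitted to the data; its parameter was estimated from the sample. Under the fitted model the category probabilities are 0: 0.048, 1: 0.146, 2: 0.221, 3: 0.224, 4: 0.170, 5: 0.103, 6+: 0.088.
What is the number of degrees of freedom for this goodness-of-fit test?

There are k = 7 categories and 1 parameter estimated from the data, so df = 7 − 1 − 1 = 5.

5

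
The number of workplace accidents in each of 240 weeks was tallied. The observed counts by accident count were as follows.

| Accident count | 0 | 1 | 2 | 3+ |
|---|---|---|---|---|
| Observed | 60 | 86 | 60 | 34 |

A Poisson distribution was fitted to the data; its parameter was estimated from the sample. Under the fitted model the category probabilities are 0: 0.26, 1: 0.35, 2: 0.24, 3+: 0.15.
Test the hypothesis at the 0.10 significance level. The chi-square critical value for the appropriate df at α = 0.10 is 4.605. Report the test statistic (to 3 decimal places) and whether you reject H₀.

Expected counts E_i = n·p_i: 240×0.26 = 62.4, 240×0.35 = 84, 240×0.24 = 57.6, 240×0.15 = 36.
χ² = (60−62.4)²/62.4 + (86−84)²/84 + (60−57.6)²/57.6 + (34−36)²/36
   = 0.0923 + 0.0476 + 0.1000 + 0.1111
Sum = 0.351
df = 2. Since 0.351 < 4.605, we do not reject H₀.

0.351; do not reject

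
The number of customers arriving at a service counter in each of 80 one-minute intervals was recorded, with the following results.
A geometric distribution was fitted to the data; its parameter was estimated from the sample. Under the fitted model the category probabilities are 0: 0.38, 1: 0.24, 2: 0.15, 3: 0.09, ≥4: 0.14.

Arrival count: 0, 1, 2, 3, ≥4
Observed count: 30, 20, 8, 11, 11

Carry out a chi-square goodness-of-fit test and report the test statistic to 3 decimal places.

3.381

Expected counts E_i = n·p_i: 80×0.38 = 30.4, 80×0.24 = 19.2, 80×0.15 = 12, 80×0.09 = 7.2, 80×0.14 = 11.2.
cat         O        E   (O−E)²/E
0          30     30.4     0.0053
1          20     19.2     0.0333
2           8       12     1.3333
3          11      7.2     2.0056
≥4         11     11.2     0.0036
Sum = 3.381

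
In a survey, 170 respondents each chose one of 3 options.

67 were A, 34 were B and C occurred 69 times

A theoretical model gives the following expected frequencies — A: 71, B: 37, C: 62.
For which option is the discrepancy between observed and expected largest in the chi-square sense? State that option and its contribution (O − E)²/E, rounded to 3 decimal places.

χ² = (67−71)²/71 + (34−37)²/37 + (69−62)²/62
   = 0.2254 + 0.2432 + 0.7903
The largest term is for C: 0.790.

C, 0.790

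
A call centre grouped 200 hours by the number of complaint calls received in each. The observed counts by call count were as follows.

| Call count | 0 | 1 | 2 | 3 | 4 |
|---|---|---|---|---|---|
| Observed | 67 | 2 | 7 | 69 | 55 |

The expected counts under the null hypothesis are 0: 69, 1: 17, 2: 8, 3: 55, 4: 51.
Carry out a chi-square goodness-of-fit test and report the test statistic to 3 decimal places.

17.296

χ² = (67−69)²/69 + (2−17)²/17 + (7−8)²/8 + (69−55)²/55 + (55−51)²/51
   = 0.0580 + 13.2353 + 0.1250 + 3.5636 + 0.3137
Sum = 17.296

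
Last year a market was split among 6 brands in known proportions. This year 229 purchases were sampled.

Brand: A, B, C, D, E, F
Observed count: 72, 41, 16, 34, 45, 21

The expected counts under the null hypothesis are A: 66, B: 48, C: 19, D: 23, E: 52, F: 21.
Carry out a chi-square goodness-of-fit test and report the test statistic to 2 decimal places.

8.24

A: (72 − 66)²/66 = 36/66 = 0.545
B: (41 − 48)²/48 = 49/48 = 1.021
C: (16 − 19)²/19 = 9/19 = 0.474
D: (34 − 23)²/23 = 121/23 = 5.261
E: (45 − 52)²/52 = 49/52 = 0.942
F: (21 − 21)²/21 = 0/21 = 0.000
Sum = 8.24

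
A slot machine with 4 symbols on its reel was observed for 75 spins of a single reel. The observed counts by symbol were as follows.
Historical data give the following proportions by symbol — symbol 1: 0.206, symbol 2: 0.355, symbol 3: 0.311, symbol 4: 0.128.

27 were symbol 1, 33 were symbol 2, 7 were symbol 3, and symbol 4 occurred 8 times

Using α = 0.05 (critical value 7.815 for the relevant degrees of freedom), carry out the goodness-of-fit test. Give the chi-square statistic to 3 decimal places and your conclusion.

21.853; reject

Expected counts E_i = n·p_i: 75×0.206 = 15.45, 75×0.355 = 26.625, 75×0.311 = 23.325, 75×0.128 = 9.6.
χ² = (27−15.45)²/15.45 + (33−26.625)²/26.625 + (7−23.325)²/23.325 + (8−9.6)²/9.6
   = 8.6345 + 1.5264 + 11.4258 + 0.2667
Sum = 21.853
df = 3. Since 21.853 > 7.815, we reject H₀.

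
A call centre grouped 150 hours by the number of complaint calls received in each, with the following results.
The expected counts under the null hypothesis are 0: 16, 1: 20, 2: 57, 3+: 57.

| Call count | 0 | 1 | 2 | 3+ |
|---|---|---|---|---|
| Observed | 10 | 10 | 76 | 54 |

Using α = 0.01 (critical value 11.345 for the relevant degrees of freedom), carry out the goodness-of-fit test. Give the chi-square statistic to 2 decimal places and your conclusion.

cat         O        E   (O−E)²/E
0          10       16      2.250
1          10       20      5.000
2          76       57      6.333
3+         54       57      0.158
Sum = 13.74
df = 3. Since 13.74 > 11.345, we reject H₀.

13.74; reject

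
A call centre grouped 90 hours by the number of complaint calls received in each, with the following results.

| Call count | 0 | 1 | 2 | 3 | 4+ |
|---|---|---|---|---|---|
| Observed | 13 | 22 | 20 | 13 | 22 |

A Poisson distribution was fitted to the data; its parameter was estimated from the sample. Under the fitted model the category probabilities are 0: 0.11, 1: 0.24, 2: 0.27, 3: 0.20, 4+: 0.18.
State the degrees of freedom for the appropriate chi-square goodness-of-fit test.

There are k = 5 categories and 1 parameter estimated from the data, so df = 5 − 1 − 1 = 3.

3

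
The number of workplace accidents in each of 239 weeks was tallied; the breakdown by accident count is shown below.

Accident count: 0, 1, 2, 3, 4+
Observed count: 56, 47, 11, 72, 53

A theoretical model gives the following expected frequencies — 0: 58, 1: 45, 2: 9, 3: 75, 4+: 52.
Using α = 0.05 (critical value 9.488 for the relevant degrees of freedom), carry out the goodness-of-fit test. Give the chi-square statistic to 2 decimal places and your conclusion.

0.74; do not reject

0: (56 − 58)²/58 = 4/58 = 0.069
1: (47 − 45)²/45 = 4/45 = 0.089
2: (11 − 9)²/9 = 4/9 = 0.444
3: (72 − 75)²/75 = 9/75 = 0.120
4+: (53 − 52)²/52 = 1/52 = 0.019
Sum = 0.74
df = 4. Since 0.74 < 9.488, we do not reject H₀.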